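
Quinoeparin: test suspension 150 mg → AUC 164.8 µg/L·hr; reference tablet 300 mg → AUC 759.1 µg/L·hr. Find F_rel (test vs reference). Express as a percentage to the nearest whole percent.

F_rel = (AUC_test/D_test) / (AUC_ref/D_ref)
      = (164.8/150) / (759.1/300)
      = 1.09867 / 2.53033 = 0.4342 = 43.42%

F_rel = 43%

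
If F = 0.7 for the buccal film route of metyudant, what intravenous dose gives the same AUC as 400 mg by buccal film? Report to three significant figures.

D_iv = 280 mg

Systemic exposure from an extravascular dose = F × D_ev, so the equivalent IV dose is F × D_ev.
D_iv = F × D_ev = 0.7 × 400 = 280 mg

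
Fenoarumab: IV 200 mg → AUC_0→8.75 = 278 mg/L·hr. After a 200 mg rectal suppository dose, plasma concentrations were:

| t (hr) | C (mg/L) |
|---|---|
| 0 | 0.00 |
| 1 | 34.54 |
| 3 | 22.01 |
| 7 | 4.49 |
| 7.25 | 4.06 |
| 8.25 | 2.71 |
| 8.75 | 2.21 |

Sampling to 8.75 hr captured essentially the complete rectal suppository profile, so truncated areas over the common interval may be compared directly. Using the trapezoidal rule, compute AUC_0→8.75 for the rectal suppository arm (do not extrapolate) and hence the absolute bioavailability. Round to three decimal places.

F = 0.477

Trapezoidal AUC_0→8.75 (rectal suppository):
  [0→1]: (0.00+34.54)/2 × 1 = 17.27
  [1→3]: (34.54+22.01)/2 × 2 = 56.55
  [3→7]: (22.01+4.49)/2 × 4 = 53.0
  [7→7.25]: (4.49+4.06)/2 × 0.25 = 1.06875
  [7.25→8.25]: (4.06+2.71)/2 × 1 = 3.385
  [8.25→8.75]: (2.71+2.21)/2 × 0.5 = 1.23
  Sum = 132.50375 mg/L·hr
F = (AUC_ev/D_ev)/(AUC_iv/D_iv) = (132.50375/200)/(278/200) = 0.66251875/1.39 = 0.4766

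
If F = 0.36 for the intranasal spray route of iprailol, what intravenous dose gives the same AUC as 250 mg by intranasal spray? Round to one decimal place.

D_iv = 90.0 mg

Systemic exposure from an extravascular dose = F × D_ev, so the equivalent IV dose is F × D_ev.
D_iv = F × D_ev = 0.36 × 250 = 90 mg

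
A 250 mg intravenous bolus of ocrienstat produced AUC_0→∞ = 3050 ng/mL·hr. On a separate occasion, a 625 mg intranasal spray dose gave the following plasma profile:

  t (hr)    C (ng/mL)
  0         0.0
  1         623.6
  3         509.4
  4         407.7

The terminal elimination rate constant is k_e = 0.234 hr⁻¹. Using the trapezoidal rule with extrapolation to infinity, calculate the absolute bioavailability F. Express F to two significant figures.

F = 0.48

Trapezoidal AUC_0→4 (intranasal spray):
  [0→1]: (0.0+623.6)/2 × 1 = 311.8
  [1→3]: (623.6+509.4)/2 × 2 = 1133.0
  [3→4]: (509.4+407.7)/2 × 1 = 458.55
  Sum = 1903.35 ng/mL·hr
Tail: C_last/k_e = 407.7/0.234 = 1742.308
AUC_0→∞ (intranasal spray) = 1903.35 + 1742.308 = 3645.658 ng/mL·hr
F = (AUC_ev/D_ev)/(AUC_iv/D_iv) = (3645.658/625)/(3050/250) = 5.8330528/12.2 = 0.4781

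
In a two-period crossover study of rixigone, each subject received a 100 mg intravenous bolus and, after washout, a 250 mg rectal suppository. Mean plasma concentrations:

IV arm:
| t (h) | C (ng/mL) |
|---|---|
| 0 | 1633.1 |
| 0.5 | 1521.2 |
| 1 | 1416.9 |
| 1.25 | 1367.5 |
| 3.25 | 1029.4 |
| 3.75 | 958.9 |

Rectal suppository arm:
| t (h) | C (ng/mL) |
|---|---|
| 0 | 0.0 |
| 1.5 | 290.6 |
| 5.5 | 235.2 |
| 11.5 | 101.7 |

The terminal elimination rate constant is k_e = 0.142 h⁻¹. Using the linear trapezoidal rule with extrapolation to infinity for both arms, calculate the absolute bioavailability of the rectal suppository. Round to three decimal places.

Trapezoidal AUC_0→3.75 (IV):
  [0→0.5]: (1633.1+1521.2)/2 × 0.5 = 788.575
  [0.5→1]: (1521.2+1416.9)/2 × 0.5 = 734.525
  [1→1.25]: (1416.9+1367.5)/2 × 0.25 = 348.05
  [1.25→3.25]: (1367.5+1029.4)/2 × 2 = 2396.9
  [3.25→3.75]: (1029.4+958.9)/2 × 0.5 = 497.075
  Sum = 4765.125 ng/mL·h
IV tail: 958.9/0.142 = 6752.817; AUC_iv,0→∞ = 4765.125 + 6752.817 = 11517.942 ng/mL·h
Trapezoidal AUC_0→11.5 (rectal suppository):
  [0→1.5]: (0.0+290.6)/2 × 1.5 = 217.95
  [1.5→5.5]: (290.6+235.2)/2 × 4 = 1051.6
  [5.5→11.5]: (235.2+101.7)/2 × 6 = 1010.7
  Sum = 2280.25 ng/mL·h
rectal suppository tail: 101.7/0.142 = 716.197; AUC_ev,0→∞ = 2280.25 + 716.197 = 2996.447 ng/mL·h
F = (AUC_ev/D_ev)/(AUC_iv/D_iv) = (2996.447/250)/(11517.942/100) = 11.985788/115.17942 = 0.1041

F = 0.104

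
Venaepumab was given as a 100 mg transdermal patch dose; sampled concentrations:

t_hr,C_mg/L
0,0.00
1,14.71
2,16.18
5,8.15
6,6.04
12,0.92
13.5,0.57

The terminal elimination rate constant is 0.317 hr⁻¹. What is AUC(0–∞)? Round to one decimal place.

AUC = 90.2 mg/L·hr

Trapezoidal AUC_0→13.5:
  [0→1]: (0.00+14.71)/2 × 1 = 7.355
  [1→2]: (14.71+16.18)/2 × 1 = 15.445
  [2→5]: (16.18+8.15)/2 × 3 = 36.495
  [5→6]: (8.15+6.04)/2 × 1 = 7.095
  [6→12]: (6.04+0.92)/2 × 6 = 20.88
  [12→13.5]: (0.92+0.57)/2 × 1.5 = 1.1175
  Sum = 88.3875 mg/L·hr
Extrapolated tail: C_last / k_e = 0.57 / 0.317 = 1.798
AUC_0→∞ = 88.3875 + 1.798 = 90.1855 mg/L·hr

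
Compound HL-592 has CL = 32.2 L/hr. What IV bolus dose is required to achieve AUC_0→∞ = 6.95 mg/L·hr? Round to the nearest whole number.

Dose = 224 mg

Dose_iv = CL × AUC_0→∞
     = 32.2 × 6.95 = 223.79 mg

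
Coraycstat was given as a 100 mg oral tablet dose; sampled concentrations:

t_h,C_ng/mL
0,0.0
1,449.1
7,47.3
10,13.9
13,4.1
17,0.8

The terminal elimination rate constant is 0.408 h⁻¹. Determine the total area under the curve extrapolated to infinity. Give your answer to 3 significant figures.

Trapezoidal AUC_0→17:
  [0→1]: (0.0+449.1)/2 × 1 = 224.55
  [1→7]: (449.1+47.3)/2 × 6 = 1489.2
  [7→10]: (47.3+13.9)/2 × 3 = 91.8
  [10→13]: (13.9+4.1)/2 × 3 = 27.0
  [13→17]: (4.1+0.8)/2 × 4 = 9.8
  Sum = 1842.35 ng/mL·h
Extrapolated tail: C_last / k_e = 0.8 / 0.408 = 1.961
AUC_0→∞ = 1842.35 + 1.961 = 1844.311 ng/mL·h

AUC = 1840 ng/mL·h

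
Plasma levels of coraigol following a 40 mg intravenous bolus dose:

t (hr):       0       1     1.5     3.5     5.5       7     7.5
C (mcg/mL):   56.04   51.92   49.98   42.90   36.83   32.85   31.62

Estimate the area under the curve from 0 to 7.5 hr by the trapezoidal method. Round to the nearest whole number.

AUC = 320 mcg/mL·hr

Trapezoidal AUC_0→7.5:
  [0→1]: (56.04+51.92)/2 × 1 = 53.98
  [1→1.5]: (51.92+49.98)/2 × 0.5 = 25.475
  [1.5→3.5]: (49.98+42.90)/2 × 2 = 92.88
  [3.5→5.5]: (42.90+36.83)/2 × 2 = 79.73
  [5.5→7]: (36.83+32.85)/2 × 1.5 = 52.26
  [7→7.5]: (32.85+31.62)/2 × 0.5 = 16.1175
  Sum = 320.4425 mcg/mL·hr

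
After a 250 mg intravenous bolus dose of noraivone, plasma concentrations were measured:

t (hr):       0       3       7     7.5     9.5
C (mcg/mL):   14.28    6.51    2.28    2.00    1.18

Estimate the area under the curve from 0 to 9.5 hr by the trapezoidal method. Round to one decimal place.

Trapezoidal AUC_0→9.5:
  [0→3]: (14.28+6.51)/2 × 3 = 31.185
  [3→7]: (6.51+2.28)/2 × 4 = 17.58
  [7→7.5]: (2.28+2.00)/2 × 0.5 = 1.07
  [7.5→9.5]: (2.00+1.18)/2 × 2 = 3.18
  Sum = 53.015 mcg/mL·hr

AUC = 53.0 mcg/mL·hr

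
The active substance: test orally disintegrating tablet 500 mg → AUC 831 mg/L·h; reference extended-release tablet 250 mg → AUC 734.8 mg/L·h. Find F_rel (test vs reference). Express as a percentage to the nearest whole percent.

F_rel = (AUC_test/D_test) / (AUC_ref/D_ref)
      = (831/500) / (734.8/250)
      = 1.662 / 2.9392 = 0.5655 = 56.55%

F_rel = 57%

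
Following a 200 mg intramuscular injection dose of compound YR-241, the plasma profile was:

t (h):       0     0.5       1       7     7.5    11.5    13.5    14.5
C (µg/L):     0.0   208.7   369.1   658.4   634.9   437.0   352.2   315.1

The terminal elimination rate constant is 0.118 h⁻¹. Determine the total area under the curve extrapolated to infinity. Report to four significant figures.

Trapezoidal AUC_0→14.5:
  [0→0.5]: (0.0+208.7)/2 × 0.5 = 52.175
  [0.5→1]: (208.7+369.1)/2 × 0.5 = 144.45
  [1→7]: (369.1+658.4)/2 × 6 = 3082.5
  [7→7.5]: (658.4+634.9)/2 × 0.5 = 323.325
  [7.5→11.5]: (634.9+437.0)/2 × 4 = 2143.8
  [11.5→13.5]: (437.0+352.2)/2 × 2 = 789.2
  [13.5→14.5]: (352.2+315.1)/2 × 1 = 333.65
  Sum = 6869.1 µg/L·h
Extrapolated tail: C_last / k_e = 315.1 / 0.118 = 2670.339
AUC_0→∞ = 6869.1 + 2670.339 = 9539.439 µg/L·h

AUC = 9539 µg/L·h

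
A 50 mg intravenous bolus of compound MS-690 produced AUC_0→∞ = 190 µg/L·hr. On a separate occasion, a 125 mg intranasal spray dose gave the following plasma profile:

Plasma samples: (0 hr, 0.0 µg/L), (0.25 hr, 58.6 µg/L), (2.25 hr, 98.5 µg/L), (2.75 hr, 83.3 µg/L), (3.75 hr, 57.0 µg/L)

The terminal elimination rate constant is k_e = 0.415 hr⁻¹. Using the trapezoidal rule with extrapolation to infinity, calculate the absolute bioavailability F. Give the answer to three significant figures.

F = 0.879

Trapezoidal AUC_0→3.75 (intranasal spray):
  [0→0.25]: (0.0+58.6)/2 × 0.25 = 7.325
  [0.25→2.25]: (58.6+98.5)/2 × 2 = 157.1
  [2.25→2.75]: (98.5+83.3)/2 × 0.5 = 45.45
  [2.75→3.75]: (83.3+57.0)/2 × 1 = 70.15
  Sum = 280.025 µg/L·hr
Tail: C_last/k_e = 57.0/0.415 = 137.349
AUC_0→∞ (intranasal spray) = 280.025 + 137.349 = 417.374 µg/L·hr
F = (AUC_ev/D_ev)/(AUC_iv/D_iv) = (417.374/125)/(190/50) = 3.338992/3.8 = 0.8787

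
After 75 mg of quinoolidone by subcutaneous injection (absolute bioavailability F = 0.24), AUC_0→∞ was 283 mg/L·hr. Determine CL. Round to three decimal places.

CL = F × Dose / AUC_0→∞
   = 0.24 × 75 / 283 = 0.0636042 L/hr

CL = 0.064 L/hr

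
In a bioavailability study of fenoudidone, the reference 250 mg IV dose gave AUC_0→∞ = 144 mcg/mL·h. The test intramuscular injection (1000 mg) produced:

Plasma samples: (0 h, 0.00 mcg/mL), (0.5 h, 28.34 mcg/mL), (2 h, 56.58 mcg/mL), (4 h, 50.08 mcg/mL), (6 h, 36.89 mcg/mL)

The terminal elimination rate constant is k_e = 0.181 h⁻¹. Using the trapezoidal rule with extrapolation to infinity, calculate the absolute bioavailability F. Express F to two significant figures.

F = 0.81

Trapezoidal AUC_0→6 (intramuscular injection):
  [0→0.5]: (0.00+28.34)/2 × 0.5 = 7.085
  [0.5→2]: (28.34+56.58)/2 × 1.5 = 63.69
  [2→4]: (56.58+50.08)/2 × 2 = 106.66
  [4→6]: (50.08+36.89)/2 × 2 = 86.97
  Sum = 264.405 mcg/mL·h
Tail: C_last/k_e = 36.89/0.181 = 203.812
AUC_0→∞ (intramuscular injection) = 264.405 + 203.812 = 468.217 mcg/mL·h
F = (AUC_ev/D_ev)/(AUC_iv/D_iv) = (468.217/1000)/(144/250) = 0.468217/0.576 = 0.8129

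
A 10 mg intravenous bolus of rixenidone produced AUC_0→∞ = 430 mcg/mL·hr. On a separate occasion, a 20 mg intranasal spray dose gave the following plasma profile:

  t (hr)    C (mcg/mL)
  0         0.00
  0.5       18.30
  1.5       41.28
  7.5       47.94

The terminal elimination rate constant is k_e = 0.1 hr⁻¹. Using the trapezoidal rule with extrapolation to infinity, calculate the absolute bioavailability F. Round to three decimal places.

F = 0.909

Trapezoidal AUC_0→7.5 (intranasal spray):
  [0→0.5]: (0.00+18.30)/2 × 0.5 = 4.575
  [0.5→1.5]: (18.30+41.28)/2 × 1 = 29.79
  [1.5→7.5]: (41.28+47.94)/2 × 6 = 267.66
  Sum = 302.025 mcg/mL·hr
Tail: C_last/k_e = 47.94/0.1 = 479.400
AUC_0→∞ (intranasal spray) = 302.025 + 479.400 = 781.425 mcg/mL·hr
F = (AUC_ev/D_ev)/(AUC_iv/D_iv) = (781.425/20)/(430/10) = 39.07125/43 = 0.9086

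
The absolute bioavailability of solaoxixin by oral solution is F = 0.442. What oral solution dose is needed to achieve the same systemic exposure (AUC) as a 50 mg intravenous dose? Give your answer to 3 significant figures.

D_oral = 113 mg

For equal systemic exposure: F × D_ev = D_iv
D_ev = D_iv / F = 50 / 0.442 = 113.122 mg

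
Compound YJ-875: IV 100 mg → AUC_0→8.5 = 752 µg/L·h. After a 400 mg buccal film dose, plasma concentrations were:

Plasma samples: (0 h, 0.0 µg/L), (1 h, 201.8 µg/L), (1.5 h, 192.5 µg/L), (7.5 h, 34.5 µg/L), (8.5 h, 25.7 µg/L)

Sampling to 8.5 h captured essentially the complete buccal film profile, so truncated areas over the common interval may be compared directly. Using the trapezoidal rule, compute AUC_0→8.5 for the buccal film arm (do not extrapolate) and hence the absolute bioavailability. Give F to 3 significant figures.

Trapezoidal AUC_0→8.5 (buccal film):
  [0→1]: (0.0+201.8)/2 × 1 = 100.9
  [1→1.5]: (201.8+192.5)/2 × 0.5 = 98.575
  [1.5→7.5]: (192.5+34.5)/2 × 6 = 681.0
  [7.5→8.5]: (34.5+25.7)/2 × 1 = 30.1
  Sum = 910.575 µg/L·h
F = (AUC_ev/D_ev)/(AUC_iv/D_iv) = (910.575/400)/(752/100) = 2.2764375/7.52 = 0.3027

F = 0.303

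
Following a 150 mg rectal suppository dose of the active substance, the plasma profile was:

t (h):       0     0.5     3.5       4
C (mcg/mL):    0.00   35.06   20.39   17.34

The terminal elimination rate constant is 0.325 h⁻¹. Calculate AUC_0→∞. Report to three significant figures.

Trapezoidal AUC_0→4:
  [0→0.5]: (0.00+35.06)/2 × 0.5 = 8.765
  [0.5→3.5]: (35.06+20.39)/2 × 3 = 83.175
  [3.5→4]: (20.39+17.34)/2 × 0.5 = 9.4325
  Sum = 101.3725 mcg/mL·h
Extrapolated tail: C_last / k_e = 17.34 / 0.325 = 53.354
AUC_0→∞ = 101.3725 + 53.354 = 154.7265 mcg/mL·h

AUC = 155 mcg/mL·h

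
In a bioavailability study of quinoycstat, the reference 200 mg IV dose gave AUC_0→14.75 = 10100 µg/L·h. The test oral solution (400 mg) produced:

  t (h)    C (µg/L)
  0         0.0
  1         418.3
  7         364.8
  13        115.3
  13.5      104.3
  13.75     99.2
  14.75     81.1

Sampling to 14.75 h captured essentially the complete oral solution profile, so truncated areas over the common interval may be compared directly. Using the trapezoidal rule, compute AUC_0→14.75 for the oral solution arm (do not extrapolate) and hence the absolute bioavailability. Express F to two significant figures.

F = 0.21

Trapezoidal AUC_0→14.75 (oral solution):
  [0→1]: (0.0+418.3)/2 × 1 = 209.15
  [1→7]: (418.3+364.8)/2 × 6 = 2349.3
  [7→13]: (364.8+115.3)/2 × 6 = 1440.3
  [13→13.5]: (115.3+104.3)/2 × 0.5 = 54.9
  [13.5→13.75]: (104.3+99.2)/2 × 0.25 = 25.4375
  [13.75→14.75]: (99.2+81.1)/2 × 1 = 90.15
  Sum = 4169.2375 µg/L·h
F = (AUC_ev/D_ev)/(AUC_iv/D_iv) = (4169.2375/400)/(10100/200) = 10.4231/50.5 = 0.2064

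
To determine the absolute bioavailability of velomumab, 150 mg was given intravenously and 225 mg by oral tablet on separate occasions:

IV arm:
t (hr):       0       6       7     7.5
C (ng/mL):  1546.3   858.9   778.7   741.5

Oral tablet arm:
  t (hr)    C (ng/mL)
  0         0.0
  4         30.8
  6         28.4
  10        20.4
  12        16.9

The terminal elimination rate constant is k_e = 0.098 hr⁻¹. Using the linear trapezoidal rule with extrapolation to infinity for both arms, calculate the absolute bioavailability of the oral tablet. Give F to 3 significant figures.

Trapezoidal AUC_0→7.5 (IV):
  [0→6]: (1546.3+858.9)/2 × 6 = 7215.6
  [6→7]: (858.9+778.7)/2 × 1 = 818.8
  [7→7.5]: (778.7+741.5)/2 × 0.5 = 380.05
  Sum = 8414.45 ng/mL·hr
IV tail: 741.5/0.098 = 7566.327; AUC_iv,0→∞ = 8414.45 + 7566.327 = 15980.777 ng/mL·hr
Trapezoidal AUC_0→12 (oral tablet):
  [0→4]: (0.0+30.8)/2 × 4 = 61.6
  [4→6]: (30.8+28.4)/2 × 2 = 59.2
  [6→10]: (28.4+20.4)/2 × 4 = 97.6
  [10→12]: (20.4+16.9)/2 × 2 = 37.3
  Sum = 255.7 ng/mL·hr
oral tablet tail: 16.9/0.098 = 172.449; AUC_ev,0→∞ = 255.7 + 172.449 = 428.149 ng/mL·hr
F = (AUC_ev/D_ev)/(AUC_iv/D_iv) = (428.149/225)/(15980.777/150) = 1.90288/106.539 = 0.0179

F = 0.0179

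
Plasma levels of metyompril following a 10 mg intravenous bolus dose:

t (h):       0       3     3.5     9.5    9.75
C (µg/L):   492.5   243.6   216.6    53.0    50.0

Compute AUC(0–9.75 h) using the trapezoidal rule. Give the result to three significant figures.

AUC = 2040 µg/L·h

Trapezoidal AUC_0→9.75:
  [0→3]: (492.5+243.6)/2 × 3 = 1104.15
  [3→3.5]: (243.6+216.6)/2 × 0.5 = 115.05
  [3.5→9.5]: (216.6+53.0)/2 × 6 = 808.8
  [9.5→9.75]: (53.0+50.0)/2 × 0.25 = 12.875
  Sum = 2040.875 µg/L·h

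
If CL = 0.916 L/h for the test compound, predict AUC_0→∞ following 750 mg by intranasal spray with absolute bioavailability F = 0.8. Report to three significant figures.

AUC_0→∞ = F × Dose / CL
        = 0.8 × 750 / 0.916 = 655.022 mg/L·h

AUC = 655 mg/L·h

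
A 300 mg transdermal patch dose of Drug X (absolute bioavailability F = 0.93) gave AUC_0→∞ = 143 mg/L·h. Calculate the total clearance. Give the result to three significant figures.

CL = 1.95 L/h

CL = F × Dose / AUC_0→∞
   = 0.93 × 300 / 143 = 1.95105 L/h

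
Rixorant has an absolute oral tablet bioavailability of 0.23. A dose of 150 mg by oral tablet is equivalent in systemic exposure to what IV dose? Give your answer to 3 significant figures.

D_iv = 34.5 mg

Systemic exposure from an extravascular dose = F × D_ev, so the equivalent IV dose is F × D_ev.
D_iv = F × D_ev = 0.23 × 150 = 34.5 mg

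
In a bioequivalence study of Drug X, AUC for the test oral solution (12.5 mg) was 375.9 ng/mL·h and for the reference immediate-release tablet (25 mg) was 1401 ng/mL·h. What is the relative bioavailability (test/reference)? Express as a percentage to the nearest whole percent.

F_rel = 54%

F_rel = (AUC_test/D_test) / (AUC_ref/D_ref)
      = (375.9/12.5) / (1401/25)
      = 30.072 / 56.04 = 0.5366 = 53.66%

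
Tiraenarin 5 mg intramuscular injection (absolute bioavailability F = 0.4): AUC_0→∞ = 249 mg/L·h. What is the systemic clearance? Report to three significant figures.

CL = F × Dose / AUC_0→∞
   = 0.4 × 5 / 249 = 0.00803213 L/h

CL = 0.00803 L/h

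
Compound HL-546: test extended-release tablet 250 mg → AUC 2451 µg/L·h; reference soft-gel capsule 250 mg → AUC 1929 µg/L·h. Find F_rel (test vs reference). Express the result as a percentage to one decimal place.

F_rel = 127.1%

F_rel = (AUC_test/D_test) / (AUC_ref/D_ref)
      = (2451/250) / (1929/250)
      = 9.804 / 7.716 = 1.2706 = 127.06%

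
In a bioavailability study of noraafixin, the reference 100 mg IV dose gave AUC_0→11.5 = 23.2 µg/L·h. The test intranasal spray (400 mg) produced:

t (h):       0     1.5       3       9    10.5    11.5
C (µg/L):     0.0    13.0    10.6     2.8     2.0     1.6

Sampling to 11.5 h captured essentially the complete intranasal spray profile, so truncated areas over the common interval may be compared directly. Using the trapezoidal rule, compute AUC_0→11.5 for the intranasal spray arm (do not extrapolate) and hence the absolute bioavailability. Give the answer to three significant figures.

F = 0.787

Trapezoidal AUC_0→11.5 (intranasal spray):
  [0→1.5]: (0.0+13.0)/2 × 1.5 = 9.75
  [1.5→3]: (13.0+10.6)/2 × 1.5 = 17.7
  [3→9]: (10.6+2.8)/2 × 6 = 40.2
  [9→10.5]: (2.8+2.0)/2 × 1.5 = 3.6
  [10.5→11.5]: (2.0+1.6)/2 × 1 = 1.8
  Sum = 73.05 µg/L·h
F = (AUC_ev/D_ev)/(AUC_iv/D_iv) = (73.05/400)/(23.2/100) = 0.182625/0.232 = 0.7872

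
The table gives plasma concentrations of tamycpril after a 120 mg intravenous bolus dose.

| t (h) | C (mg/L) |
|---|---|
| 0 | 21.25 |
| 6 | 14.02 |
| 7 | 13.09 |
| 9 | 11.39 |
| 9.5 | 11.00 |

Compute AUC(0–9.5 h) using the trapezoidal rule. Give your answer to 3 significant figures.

AUC = 149 mg/L·h

Trapezoidal AUC_0→9.5:
  [0→6]: (21.25+14.02)/2 × 6 = 105.81
  [6→7]: (14.02+13.09)/2 × 1 = 13.555
  [7→9]: (13.09+11.39)/2 × 2 = 24.48
  [9→9.5]: (11.39+11.00)/2 × 0.5 = 5.5975
  Sum = 149.4425 mg/L·h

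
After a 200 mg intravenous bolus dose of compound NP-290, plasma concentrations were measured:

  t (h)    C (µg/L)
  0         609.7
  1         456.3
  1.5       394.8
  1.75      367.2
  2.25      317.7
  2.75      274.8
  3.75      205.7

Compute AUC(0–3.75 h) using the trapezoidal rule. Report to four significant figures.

AUC = 1401 µg/L·h

Trapezoidal AUC_0→3.75:
  [0→1]: (609.7+456.3)/2 × 1 = 533.0
  [1→1.5]: (456.3+394.8)/2 × 0.5 = 212.775
  [1.5→1.75]: (394.8+367.2)/2 × 0.25 = 95.25
  [1.75→2.25]: (367.2+317.7)/2 × 0.5 = 171.225
  [2.25→2.75]: (317.7+274.8)/2 × 0.5 = 148.125
  [2.75→3.75]: (274.8+205.7)/2 × 1 = 240.25
  Sum = 1400.625 µg/L·h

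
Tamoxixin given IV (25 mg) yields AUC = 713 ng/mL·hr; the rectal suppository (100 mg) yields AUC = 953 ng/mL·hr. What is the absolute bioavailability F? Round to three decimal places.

F = (AUC_ev / D_ev) / (AUC_iv / D_iv)
  = (953/100) / (713/25)
  = 9.53 / 28.52 = 0.3342

F = 0.334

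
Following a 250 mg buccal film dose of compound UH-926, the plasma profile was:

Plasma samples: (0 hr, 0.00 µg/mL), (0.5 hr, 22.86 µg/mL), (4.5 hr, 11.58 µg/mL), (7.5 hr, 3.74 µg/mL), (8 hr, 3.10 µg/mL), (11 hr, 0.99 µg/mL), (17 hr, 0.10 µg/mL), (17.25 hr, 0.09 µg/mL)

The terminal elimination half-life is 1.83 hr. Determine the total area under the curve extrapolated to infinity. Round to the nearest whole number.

AUC = 109 µg/mL·hr

Trapezoidal AUC_0→17.25:
  [0→0.5]: (0.00+22.86)/2 × 0.5 = 5.715
  [0.5→4.5]: (22.86+11.58)/2 × 4 = 68.88
  [4.5→7.5]: (11.58+3.74)/2 × 3 = 22.98
  [7.5→8]: (3.74+3.10)/2 × 0.5 = 1.71
  [8→11]: (3.10+0.99)/2 × 3 = 6.135
  [11→17]: (0.99+0.10)/2 × 6 = 3.27
  [17→17.25]: (0.10+0.09)/2 × 0.25 = 0.02375
  Sum = 108.71375 µg/mL·hr
k_e = ln2 / t½ = 0.693147 / 1.83 = 0.3788 hr^-1
Extrapolated tail: C_last / k_e = 0.09 / 0.3788 = 0.238
AUC_0→∞ = 108.71375 + 0.238 = 108.95175 µg/mL·hr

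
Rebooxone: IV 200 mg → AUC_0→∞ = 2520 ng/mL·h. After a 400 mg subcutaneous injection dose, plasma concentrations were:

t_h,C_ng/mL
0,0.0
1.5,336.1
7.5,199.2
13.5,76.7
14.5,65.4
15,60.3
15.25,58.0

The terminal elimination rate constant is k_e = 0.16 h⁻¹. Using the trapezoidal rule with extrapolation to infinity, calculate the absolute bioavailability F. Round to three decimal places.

Trapezoidal AUC_0→15.25 (subcutaneous injection):
  [0→1.5]: (0.0+336.1)/2 × 1.5 = 252.075
  [1.5→7.5]: (336.1+199.2)/2 × 6 = 1605.9
  [7.5→13.5]: (199.2+76.7)/2 × 6 = 827.7
  [13.5→14.5]: (76.7+65.4)/2 × 1 = 71.05
  [14.5→15]: (65.4+60.3)/2 × 0.5 = 31.425
  [15→15.25]: (60.3+58.0)/2 × 0.25 = 14.7875
  Sum = 2802.9375 ng/mL·h
Tail: C_last/k_e = 58.0/0.16 = 362.500
AUC_0→∞ (subcutaneous injection) = 2802.9375 + 362.500 = 3165.4375 ng/mL·h
F = (AUC_ev/D_ev)/(AUC_iv/D_iv) = (3165.4375/400)/(2520/200) = 7.91359/12.6 = 0.6281

F = 0.628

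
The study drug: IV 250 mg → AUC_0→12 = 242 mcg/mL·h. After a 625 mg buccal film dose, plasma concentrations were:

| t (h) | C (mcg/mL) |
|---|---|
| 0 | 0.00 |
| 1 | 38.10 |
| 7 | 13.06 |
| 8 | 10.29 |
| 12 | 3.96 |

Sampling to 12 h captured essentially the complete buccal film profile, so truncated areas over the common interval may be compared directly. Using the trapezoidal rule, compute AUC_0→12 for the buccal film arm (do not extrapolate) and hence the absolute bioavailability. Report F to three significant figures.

Trapezoidal AUC_0→12 (buccal film):
  [0→1]: (0.00+38.10)/2 × 1 = 19.05
  [1→7]: (38.10+13.06)/2 × 6 = 153.48
  [7→8]: (13.06+10.29)/2 × 1 = 11.675
  [8→12]: (10.29+3.96)/2 × 4 = 28.5
  Sum = 212.705 mcg/mL·h
F = (AUC_ev/D_ev)/(AUC_iv/D_iv) = (212.705/625)/(242/250) = 0.340328/0.968 = 0.3516

F = 0.352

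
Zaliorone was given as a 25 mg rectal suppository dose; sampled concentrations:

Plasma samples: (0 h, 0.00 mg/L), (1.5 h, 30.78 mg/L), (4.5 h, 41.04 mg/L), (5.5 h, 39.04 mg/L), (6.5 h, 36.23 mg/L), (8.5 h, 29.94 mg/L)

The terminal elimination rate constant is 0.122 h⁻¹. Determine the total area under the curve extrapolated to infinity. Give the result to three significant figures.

Trapezoidal AUC_0→8.5:
  [0→1.5]: (0.00+30.78)/2 × 1.5 = 23.085
  [1.5→4.5]: (30.78+41.04)/2 × 3 = 107.73
  [4.5→5.5]: (41.04+39.04)/2 × 1 = 40.04
  [5.5→6.5]: (39.04+36.23)/2 × 1 = 37.635
  [6.5→8.5]: (36.23+29.94)/2 × 2 = 66.17
  Sum = 274.66 mg/L·h
Extrapolated tail: C_last / k_e = 29.94 / 0.122 = 245.410
AUC_0→∞ = 274.66 + 245.410 = 520.07 mg/L·h

AUC = 520 mg/L·h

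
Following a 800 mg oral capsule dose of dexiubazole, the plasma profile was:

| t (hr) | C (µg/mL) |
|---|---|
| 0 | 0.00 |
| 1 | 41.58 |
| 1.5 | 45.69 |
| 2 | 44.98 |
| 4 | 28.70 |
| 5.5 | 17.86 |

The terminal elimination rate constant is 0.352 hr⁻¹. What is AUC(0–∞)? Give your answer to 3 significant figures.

Trapezoidal AUC_0→5.5:
  [0→1]: (0.00+41.58)/2 × 1 = 20.79
  [1→1.5]: (41.58+45.69)/2 × 0.5 = 21.8175
  [1.5→2]: (45.69+44.98)/2 × 0.5 = 22.6675
  [2→4]: (44.98+28.70)/2 × 2 = 73.68
  [4→5.5]: (28.70+17.86)/2 × 1.5 = 34.92
  Sum = 173.875 µg/mL·hr
Extrapolated tail: C_last / k_e = 17.86 / 0.352 = 50.739
AUC_0→∞ = 173.875 + 50.739 = 224.614 µg/mL·hr

AUC = 225 µg/mL·hr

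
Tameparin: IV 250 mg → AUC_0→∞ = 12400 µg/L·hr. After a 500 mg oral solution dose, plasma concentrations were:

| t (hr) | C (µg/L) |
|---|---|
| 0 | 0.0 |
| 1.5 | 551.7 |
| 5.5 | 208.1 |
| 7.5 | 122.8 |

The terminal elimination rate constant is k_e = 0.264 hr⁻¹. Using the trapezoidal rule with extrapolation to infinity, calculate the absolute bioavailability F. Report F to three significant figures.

F = 0.110

Trapezoidal AUC_0→7.5 (oral solution):
  [0→1.5]: (0.0+551.7)/2 × 1.5 = 413.775
  [1.5→5.5]: (551.7+208.1)/2 × 4 = 1519.6
  [5.5→7.5]: (208.1+122.8)/2 × 2 = 330.9
  Sum = 2264.275 µg/L·hr
Tail: C_last/k_e = 122.8/0.264 = 465.152
AUC_0→∞ (oral solution) = 2264.275 + 465.152 = 2729.427 µg/L·hr
F = (AUC_ev/D_ev)/(AUC_iv/D_iv) = (2729.427/500)/(12400/250) = 5.458854/49.6 = 0.1101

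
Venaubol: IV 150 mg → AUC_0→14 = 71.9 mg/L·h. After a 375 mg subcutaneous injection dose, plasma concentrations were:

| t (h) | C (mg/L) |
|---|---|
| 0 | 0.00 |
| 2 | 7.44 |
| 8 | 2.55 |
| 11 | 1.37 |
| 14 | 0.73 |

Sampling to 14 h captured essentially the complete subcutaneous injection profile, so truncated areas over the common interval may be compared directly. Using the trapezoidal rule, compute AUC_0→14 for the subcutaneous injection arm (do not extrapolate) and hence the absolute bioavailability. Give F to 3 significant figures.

F = 0.258

Trapezoidal AUC_0→14 (subcutaneous injection):
  [0→2]: (0.00+7.44)/2 × 2 = 7.44
  [2→8]: (7.44+2.55)/2 × 6 = 29.97
  [8→11]: (2.55+1.37)/2 × 3 = 5.88
  [11→14]: (1.37+0.73)/2 × 3 = 3.15
  Sum = 46.44 mg/L·h
F = (AUC_ev/D_ev)/(AUC_iv/D_iv) = (46.44/375)/(71.9/150) = 0.12384/0.479333 = 0.2584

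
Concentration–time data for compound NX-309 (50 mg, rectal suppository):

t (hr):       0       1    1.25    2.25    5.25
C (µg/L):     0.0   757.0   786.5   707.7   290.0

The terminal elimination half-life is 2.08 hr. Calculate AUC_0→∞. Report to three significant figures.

Trapezoidal AUC_0→5.25:
  [0→1]: (0.0+757.0)/2 × 1 = 378.5
  [1→1.25]: (757.0+786.5)/2 × 0.25 = 192.9375
  [1.25→2.25]: (786.5+707.7)/2 × 1 = 747.1
  [2.25→5.25]: (707.7+290.0)/2 × 3 = 1496.55
  Sum = 2815.0875 µg/L·hr
k_e = ln2 / t½ = 0.693147 / 2.08 = 0.3332 hr^-1
Extrapolated tail: C_last / k_e = 290.0 / 0.3332 = 870.348
AUC_0→∞ = 2815.0875 + 870.348 = 3685.4355 µg/L·hr

AUC = 3690 µg/L·hr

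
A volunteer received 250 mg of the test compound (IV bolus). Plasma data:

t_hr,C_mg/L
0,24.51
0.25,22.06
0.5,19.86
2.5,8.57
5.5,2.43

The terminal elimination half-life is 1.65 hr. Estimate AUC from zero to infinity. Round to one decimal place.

Trapezoidal AUC_0→5.5:
  [0→0.25]: (24.51+22.06)/2 × 0.25 = 5.82125
  [0.25→0.5]: (22.06+19.86)/2 × 0.25 = 5.24
  [0.5→2.5]: (19.86+8.57)/2 × 2 = 28.43
  [2.5→5.5]: (8.57+2.43)/2 × 3 = 16.5
  Sum = 55.99125 mg/L·hr
k_e = ln2 / t½ = 0.693147 / 1.65 = 0.4201 hr^-1
Extrapolated tail: C_last / k_e = 2.43 / 0.4201 = 5.784
AUC_0→∞ = 55.99125 + 5.784 = 61.77525 mg/L·hr

AUC = 61.8 mg/L·hr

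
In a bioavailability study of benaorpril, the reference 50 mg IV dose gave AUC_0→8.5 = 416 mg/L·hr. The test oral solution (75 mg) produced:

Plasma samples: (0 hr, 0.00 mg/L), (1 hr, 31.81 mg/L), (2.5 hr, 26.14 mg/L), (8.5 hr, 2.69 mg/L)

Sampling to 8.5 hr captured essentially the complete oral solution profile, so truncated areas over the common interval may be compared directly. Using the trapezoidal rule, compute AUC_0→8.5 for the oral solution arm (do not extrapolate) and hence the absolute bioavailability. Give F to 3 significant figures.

Trapezoidal AUC_0→8.5 (oral solution):
  [0→1]: (0.00+31.81)/2 × 1 = 15.905
  [1→2.5]: (31.81+26.14)/2 × 1.5 = 43.4625
  [2.5→8.5]: (26.14+2.69)/2 × 6 = 86.49
  Sum = 145.8575 mg/L·hr
F = (AUC_ev/D_ev)/(AUC_iv/D_iv) = (145.8575/75)/(416/50) = 1.94477/8.32 = 0.2337

F = 0.234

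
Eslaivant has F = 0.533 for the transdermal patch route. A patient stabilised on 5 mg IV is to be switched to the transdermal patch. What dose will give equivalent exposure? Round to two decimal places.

D_transdermal = 9.38 mg

For equal systemic exposure: F × D_ev = D_iv
D_ev = D_iv / F = 5 / 0.533 = 9.38086 mg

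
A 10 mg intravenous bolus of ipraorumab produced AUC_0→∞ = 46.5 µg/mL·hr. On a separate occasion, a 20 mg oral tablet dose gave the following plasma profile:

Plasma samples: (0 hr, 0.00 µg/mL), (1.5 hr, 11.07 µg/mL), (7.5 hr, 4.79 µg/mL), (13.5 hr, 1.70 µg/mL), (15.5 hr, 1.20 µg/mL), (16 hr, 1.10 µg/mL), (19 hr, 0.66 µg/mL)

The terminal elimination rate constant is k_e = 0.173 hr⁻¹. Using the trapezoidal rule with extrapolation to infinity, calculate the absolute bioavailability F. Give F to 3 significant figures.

Trapezoidal AUC_0→19 (oral tablet):
  [0→1.5]: (0.00+11.07)/2 × 1.5 = 8.3025
  [1.5→7.5]: (11.07+4.79)/2 × 6 = 47.58
  [7.5→13.5]: (4.79+1.70)/2 × 6 = 19.47
  [13.5→15.5]: (1.70+1.20)/2 × 2 = 2.9
  [15.5→16]: (1.20+1.10)/2 × 0.5 = 0.575
  [16→19]: (1.10+0.66)/2 × 3 = 2.64
  Sum = 81.4675 µg/mL·hr
Tail: C_last/k_e = 0.66/0.173 = 3.815
AUC_0→∞ (oral tablet) = 81.4675 + 3.815 = 85.2825 µg/mL·hr
F = (AUC_ev/D_ev)/(AUC_iv/D_iv) = (85.2825/20)/(46.5/10) = 4.264125/4.65 = 0.9170

F = 0.917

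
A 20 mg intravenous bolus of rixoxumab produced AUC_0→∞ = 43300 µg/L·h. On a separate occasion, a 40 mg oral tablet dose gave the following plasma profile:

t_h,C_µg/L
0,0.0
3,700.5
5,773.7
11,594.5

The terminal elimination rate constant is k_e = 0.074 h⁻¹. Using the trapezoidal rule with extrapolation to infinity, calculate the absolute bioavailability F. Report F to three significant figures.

Trapezoidal AUC_0→11 (oral tablet):
  [0→3]: (0.0+700.5)/2 × 3 = 1050.75
  [3→5]: (700.5+773.7)/2 × 2 = 1474.2
  [5→11]: (773.7+594.5)/2 × 6 = 4104.6
  Sum = 6629.55 µg/L·h
Tail: C_last/k_e = 594.5/0.074 = 8033.784
AUC_0→∞ (oral tablet) = 6629.55 + 8033.784 = 14663.334 µg/L·h
F = (AUC_ev/D_ev)/(AUC_iv/D_iv) = (14663.334/40)/(43300/20) = 366.58335/2165 = 0.1693

F = 0.169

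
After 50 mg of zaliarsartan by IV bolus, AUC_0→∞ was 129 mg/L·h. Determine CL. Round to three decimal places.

CL = Dose_iv / AUC_0→∞
   = 50 / 129 = 0.387597 L/h

CL = 0.388 L/h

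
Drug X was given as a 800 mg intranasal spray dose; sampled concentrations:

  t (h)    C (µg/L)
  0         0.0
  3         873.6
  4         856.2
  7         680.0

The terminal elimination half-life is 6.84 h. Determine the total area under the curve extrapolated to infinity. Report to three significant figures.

AUC = 11200 µg/L·h

Trapezoidal AUC_0→7:
  [0→3]: (0.0+873.6)/2 × 3 = 1310.4
  [3→4]: (873.6+856.2)/2 × 1 = 864.9
  [4→7]: (856.2+680.0)/2 × 3 = 2304.3
  Sum = 4479.6 µg/L·h
k_e = ln2 / t½ = 0.693147 / 6.84 = 0.1013 h^-1
Extrapolated tail: C_last / k_e = 680.0 / 0.1013 = 6712.734
AUC_0→∞ = 4479.6 + 6712.734 = 11192.334 µg/L·h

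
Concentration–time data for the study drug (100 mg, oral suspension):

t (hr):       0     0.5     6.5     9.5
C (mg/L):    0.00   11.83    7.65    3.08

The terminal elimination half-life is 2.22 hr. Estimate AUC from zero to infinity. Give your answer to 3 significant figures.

AUC = 87.4 mg/L·hr

Trapezoidal AUC_0→9.5:
  [0→0.5]: (0.00+11.83)/2 × 0.5 = 2.9575
  [0.5→6.5]: (11.83+7.65)/2 × 6 = 58.44
  [6.5→9.5]: (7.65+3.08)/2 × 3 = 16.095
  Sum = 77.4925 mg/L·hr
k_e = ln2 / t½ = 0.693147 / 2.22 = 0.3122 hr^-1
Extrapolated tail: C_last / k_e = 3.08 / 0.3122 = 9.865
AUC_0→∞ = 77.4925 + 9.865 = 87.3575 mg/L·hr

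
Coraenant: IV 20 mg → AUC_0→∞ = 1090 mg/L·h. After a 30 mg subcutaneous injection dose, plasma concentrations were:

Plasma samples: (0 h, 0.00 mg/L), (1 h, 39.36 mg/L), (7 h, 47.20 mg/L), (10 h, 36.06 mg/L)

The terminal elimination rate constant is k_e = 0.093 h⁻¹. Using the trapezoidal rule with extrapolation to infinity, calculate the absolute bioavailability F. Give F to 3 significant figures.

F = 0.484

Trapezoidal AUC_0→10 (subcutaneous injection):
  [0→1]: (0.00+39.36)/2 × 1 = 19.68
  [1→7]: (39.36+47.20)/2 × 6 = 259.68
  [7→10]: (47.20+36.06)/2 × 3 = 124.89
  Sum = 404.25 mg/L·h
Tail: C_last/k_e = 36.06/0.093 = 387.742
AUC_0→∞ (subcutaneous injection) = 404.25 + 387.742 = 791.992 mg/L·h
F = (AUC_ev/D_ev)/(AUC_iv/D_iv) = (791.992/30)/(1090/20) = 26.3997/54.5 = 0.4844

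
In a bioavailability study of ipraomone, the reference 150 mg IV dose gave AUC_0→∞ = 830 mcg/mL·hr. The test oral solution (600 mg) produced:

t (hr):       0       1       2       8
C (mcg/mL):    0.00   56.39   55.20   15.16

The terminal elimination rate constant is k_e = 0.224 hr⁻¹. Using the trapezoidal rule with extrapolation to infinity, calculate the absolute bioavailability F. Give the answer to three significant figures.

Trapezoidal AUC_0→8 (oral solution):
  [0→1]: (0.00+56.39)/2 × 1 = 28.195
  [1→2]: (56.39+55.20)/2 × 1 = 55.795
  [2→8]: (55.20+15.16)/2 × 6 = 211.08
  Sum = 295.07 mcg/mL·hr
Tail: C_last/k_e = 15.16/0.224 = 67.679
AUC_0→∞ (oral solution) = 295.07 + 67.679 = 362.749 mcg/mL·hr
F = (AUC_ev/D_ev)/(AUC_iv/D_iv) = (362.749/600)/(830/150) = 0.604582/5.53333 = 0.1093

F = 0.109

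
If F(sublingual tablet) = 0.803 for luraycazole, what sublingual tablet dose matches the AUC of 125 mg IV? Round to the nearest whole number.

For equal systemic exposure: F × D_ev = D_iv
D_ev = D_iv / F = 125 / 0.803 = 155.666 mg

D_sublingual = 156 mg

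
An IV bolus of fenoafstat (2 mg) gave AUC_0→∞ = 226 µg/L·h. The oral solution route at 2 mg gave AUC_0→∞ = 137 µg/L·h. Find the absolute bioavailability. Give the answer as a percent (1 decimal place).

F = 60.6%

F = (AUC_ev / D_ev) / (AUC_iv / D_iv)
  = (137/2) / (226/2)
  = 68.5 / 113 = 0.6062
  = 60.62%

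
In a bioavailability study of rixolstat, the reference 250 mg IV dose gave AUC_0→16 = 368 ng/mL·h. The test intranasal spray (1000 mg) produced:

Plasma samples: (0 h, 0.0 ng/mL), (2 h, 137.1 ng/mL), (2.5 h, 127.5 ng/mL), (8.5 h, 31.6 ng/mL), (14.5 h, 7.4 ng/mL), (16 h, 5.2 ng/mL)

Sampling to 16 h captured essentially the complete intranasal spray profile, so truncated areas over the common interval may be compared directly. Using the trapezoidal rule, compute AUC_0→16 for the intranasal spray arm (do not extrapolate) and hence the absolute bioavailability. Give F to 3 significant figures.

Trapezoidal AUC_0→16 (intranasal spray):
  [0→2]: (0.0+137.1)/2 × 2 = 137.1
  [2→2.5]: (137.1+127.5)/2 × 0.5 = 66.15
  [2.5→8.5]: (127.5+31.6)/2 × 6 = 477.3
  [8.5→14.5]: (31.6+7.4)/2 × 6 = 117.0
  [14.5→16]: (7.4+5.2)/2 × 1.5 = 9.45
  Sum = 807.0 ng/mL·h
F = (AUC_ev/D_ev)/(AUC_iv/D_iv) = (807.0/1000)/(368/250) = 0.807/1.472 = 0.5482

F = 0.548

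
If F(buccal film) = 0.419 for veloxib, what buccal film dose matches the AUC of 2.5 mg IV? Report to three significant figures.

For equal systemic exposure: F × D_ev = D_iv
D_ev = D_iv / F = 2.5 / 0.419 = 5.96659 mg

D_buccal = 5.97 mg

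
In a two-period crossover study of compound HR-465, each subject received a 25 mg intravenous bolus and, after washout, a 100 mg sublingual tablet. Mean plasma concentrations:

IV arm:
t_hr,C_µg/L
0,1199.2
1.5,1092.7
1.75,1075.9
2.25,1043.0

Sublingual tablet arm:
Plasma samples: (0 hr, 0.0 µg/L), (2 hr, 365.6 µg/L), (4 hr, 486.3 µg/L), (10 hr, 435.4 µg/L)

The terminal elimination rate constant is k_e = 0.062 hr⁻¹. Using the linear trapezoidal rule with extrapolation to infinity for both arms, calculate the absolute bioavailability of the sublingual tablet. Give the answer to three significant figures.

F = 0.142

Trapezoidal AUC_0→2.25 (IV):
  [0→1.5]: (1199.2+1092.7)/2 × 1.5 = 1718.925
  [1.5→1.75]: (1092.7+1075.9)/2 × 0.25 = 271.075
  [1.75→2.25]: (1075.9+1043.0)/2 × 0.5 = 529.725
  Sum = 2519.725 µg/L·hr
IV tail: 1043.0/0.062 = 16822.581; AUC_iv,0→∞ = 2519.725 + 16822.581 = 19342.306 µg/L·hr
Trapezoidal AUC_0→10 (sublingual tablet):
  [0→2]: (0.0+365.6)/2 × 2 = 365.6
  [2→4]: (365.6+486.3)/2 × 2 = 851.9
  [4→10]: (486.3+435.4)/2 × 6 = 2765.1
  Sum = 3982.6 µg/L·hr
sublingual tablet tail: 435.4/0.062 = 7022.581; AUC_ev,0→∞ = 3982.6 + 7022.581 = 11005.181 µg/L·hr
F = (AUC_ev/D_ev)/(AUC_iv/D_iv) = (11005.181/100)/(19342.306/25) = 110.05181/773.69224 = 0.1422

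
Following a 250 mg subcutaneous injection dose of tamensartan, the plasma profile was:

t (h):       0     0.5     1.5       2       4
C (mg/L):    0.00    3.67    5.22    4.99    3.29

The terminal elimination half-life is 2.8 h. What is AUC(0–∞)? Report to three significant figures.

AUC = 29.5 mg/L·h

Trapezoidal AUC_0→4:
  [0→0.5]: (0.00+3.67)/2 × 0.5 = 0.9175
  [0.5→1.5]: (3.67+5.22)/2 × 1 = 4.445
  [1.5→2]: (5.22+4.99)/2 × 0.5 = 2.5525
  [2→4]: (4.99+3.29)/2 × 2 = 8.28
  Sum = 16.195 mg/L·h
k_e = ln2 / t½ = 0.693147 / 2.8 = 0.2476 h^-1
Extrapolated tail: C_last / k_e = 3.29 / 0.2476 = 13.288
AUC_0→∞ = 16.195 + 13.288 = 29.483 mg/L·h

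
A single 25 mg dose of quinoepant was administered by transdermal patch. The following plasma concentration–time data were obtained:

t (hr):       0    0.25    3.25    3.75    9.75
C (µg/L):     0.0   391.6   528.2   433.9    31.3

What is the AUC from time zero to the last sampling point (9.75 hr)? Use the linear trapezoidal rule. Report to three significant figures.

AUC = 3060 µg/L·hr

Trapezoidal AUC_0→9.75:
  [0→0.25]: (0.0+391.6)/2 × 0.25 = 48.95
  [0.25→3.25]: (391.6+528.2)/2 × 3 = 1379.7
  [3.25→3.75]: (528.2+433.9)/2 × 0.5 = 240.525
  [3.75→9.75]: (433.9+31.3)/2 × 6 = 1395.6
  Sum = 3064.775 µg/L·hr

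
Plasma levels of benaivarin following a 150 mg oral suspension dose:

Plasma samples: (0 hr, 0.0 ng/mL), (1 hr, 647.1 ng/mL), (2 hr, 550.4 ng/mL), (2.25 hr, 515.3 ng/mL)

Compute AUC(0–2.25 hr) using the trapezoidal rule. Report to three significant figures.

AUC = 1060 ng/mL·hr

Trapezoidal AUC_0→2.25:
  [0→1]: (0.0+647.1)/2 × 1 = 323.55
  [1→2]: (647.1+550.4)/2 × 1 = 598.75
  [2→2.25]: (550.4+515.3)/2 × 0.25 = 133.2125
  Sum = 1055.5125 ng/mL·hr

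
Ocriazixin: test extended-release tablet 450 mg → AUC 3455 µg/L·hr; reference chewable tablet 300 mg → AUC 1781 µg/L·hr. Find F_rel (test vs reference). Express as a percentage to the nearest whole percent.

F_rel = 129%

F_rel = (AUC_test/D_test) / (AUC_ref/D_ref)
      = (3455/450) / (1781/300)
      = 7.67778 / 5.93667 = 1.2933 = 129.33%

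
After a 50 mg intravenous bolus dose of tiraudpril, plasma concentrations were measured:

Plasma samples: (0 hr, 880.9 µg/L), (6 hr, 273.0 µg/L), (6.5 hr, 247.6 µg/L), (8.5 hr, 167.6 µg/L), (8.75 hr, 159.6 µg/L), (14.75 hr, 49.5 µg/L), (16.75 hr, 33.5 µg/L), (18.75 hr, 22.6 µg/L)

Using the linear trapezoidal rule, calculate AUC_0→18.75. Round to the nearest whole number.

Trapezoidal AUC_0→18.75:
  [0→6]: (880.9+273.0)/2 × 6 = 3461.7
  [6→6.5]: (273.0+247.6)/2 × 0.5 = 130.15
  [6.5→8.5]: (247.6+167.6)/2 × 2 = 415.2
  [8.5→8.75]: (167.6+159.6)/2 × 0.25 = 40.9
  [8.75→14.75]: (159.6+49.5)/2 × 6 = 627.3
  [14.75→16.75]: (49.5+33.5)/2 × 2 = 83.0
  [16.75→18.75]: (33.5+22.6)/2 × 2 = 56.1
  Sum = 4814.35 µg/L·hr

AUC = 4814 µg/L·hr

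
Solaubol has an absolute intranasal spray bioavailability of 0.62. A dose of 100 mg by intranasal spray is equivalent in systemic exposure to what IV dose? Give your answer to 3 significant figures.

Systemic exposure from an extravascular dose = F × D_ev, so the equivalent IV dose is F × D_ev.
D_iv = F × D_ev = 0.62 × 100 = 62 mg

D_iv = 62.0 mg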